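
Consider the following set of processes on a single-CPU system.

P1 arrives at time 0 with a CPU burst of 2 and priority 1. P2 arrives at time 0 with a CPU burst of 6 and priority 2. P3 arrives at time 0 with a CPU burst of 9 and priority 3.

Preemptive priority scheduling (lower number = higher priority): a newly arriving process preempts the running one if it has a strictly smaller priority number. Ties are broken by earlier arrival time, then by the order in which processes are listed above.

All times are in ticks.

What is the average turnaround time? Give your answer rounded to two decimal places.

9.00

Gantt: | P1 0-2 | P2 2-8 | P3 8-17 |
Completion: P1=2  P2=8  P3=17
Turnaround (C−A): P1=2  P2=8  P3=17
Turnaround times: P1=2, P2=8, P3=17
Average turnaround = (2+8+17) / 3 = 27/3 = 9.00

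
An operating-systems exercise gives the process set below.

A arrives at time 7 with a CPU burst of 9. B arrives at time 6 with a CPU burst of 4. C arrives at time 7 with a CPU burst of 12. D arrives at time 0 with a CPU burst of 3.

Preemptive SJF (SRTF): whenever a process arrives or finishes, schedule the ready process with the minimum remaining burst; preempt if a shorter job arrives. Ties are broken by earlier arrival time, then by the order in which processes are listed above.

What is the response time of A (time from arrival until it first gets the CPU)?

Timeline: | D 0-3 | idle 3-6 | B 6-10 | A 10-19 | C 19-31 |
Completion: A=19  B=10  C=31  D=3
Turnaround (C−A): A=12  B=4  C=24  D=3
Response(A) = first start − arrival = 10 − 7 = 3

3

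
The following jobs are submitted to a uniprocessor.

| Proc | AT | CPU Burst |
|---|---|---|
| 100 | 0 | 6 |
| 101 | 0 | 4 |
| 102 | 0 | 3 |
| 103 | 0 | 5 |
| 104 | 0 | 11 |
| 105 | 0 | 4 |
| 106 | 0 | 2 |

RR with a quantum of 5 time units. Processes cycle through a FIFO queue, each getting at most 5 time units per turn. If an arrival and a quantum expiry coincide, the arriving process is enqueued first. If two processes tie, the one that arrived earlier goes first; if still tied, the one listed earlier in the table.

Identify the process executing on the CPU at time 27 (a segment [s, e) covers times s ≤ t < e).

106

Timeline: | 100 0-5 | 101 5-9 | 102 9-12 | 103 12-17 | 104 17-22 | 105 22-26 | 106 26-28 | 100 28-29 | 104 29-35 |
Completion: 100=29  101=9  102=12  103=17  104=35  105=26  106=28
Turnaround (C−A): 100=29  101=9  102=12  103=17  104=35  105=26  106=28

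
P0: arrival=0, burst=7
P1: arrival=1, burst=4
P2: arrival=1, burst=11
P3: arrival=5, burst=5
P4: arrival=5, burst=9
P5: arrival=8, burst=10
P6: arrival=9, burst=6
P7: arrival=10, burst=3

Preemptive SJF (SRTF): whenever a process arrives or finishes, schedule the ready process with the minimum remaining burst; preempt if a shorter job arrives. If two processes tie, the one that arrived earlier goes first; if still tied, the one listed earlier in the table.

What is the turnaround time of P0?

19

Gantt: | P0 0-1 | P1 1-5 | P3 5-10 | P7 10-13 | P0 13-19 | P6 19-25 | P4 25-34 | P5 34-44 | P2 44-55 |
Completion: P0=19  P1=5  P2=55  P3=10  P4=34  P5=44  P6=25  P7=13
Turnaround (C−A): P0=19  P1=4  P2=54  P3=5  P4=29  P5=36  P6=16  P7=3
Turnaround(P0) = completion − arrival = 19 − 0 = 19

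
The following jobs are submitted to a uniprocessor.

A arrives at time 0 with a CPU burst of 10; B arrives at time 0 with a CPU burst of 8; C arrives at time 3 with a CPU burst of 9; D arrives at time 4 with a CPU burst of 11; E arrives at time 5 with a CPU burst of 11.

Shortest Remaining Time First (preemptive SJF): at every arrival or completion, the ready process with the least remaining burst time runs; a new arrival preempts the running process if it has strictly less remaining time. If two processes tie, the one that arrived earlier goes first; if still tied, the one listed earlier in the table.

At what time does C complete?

17

Schedule: | B 0-8 | C 8-17 | A 17-27 | D 27-38 | E 38-49 |
Completion: A=27  B=8  C=17  D=38  E=49
Turnaround (C−A): A=27  B=8  C=14  D=34  E=44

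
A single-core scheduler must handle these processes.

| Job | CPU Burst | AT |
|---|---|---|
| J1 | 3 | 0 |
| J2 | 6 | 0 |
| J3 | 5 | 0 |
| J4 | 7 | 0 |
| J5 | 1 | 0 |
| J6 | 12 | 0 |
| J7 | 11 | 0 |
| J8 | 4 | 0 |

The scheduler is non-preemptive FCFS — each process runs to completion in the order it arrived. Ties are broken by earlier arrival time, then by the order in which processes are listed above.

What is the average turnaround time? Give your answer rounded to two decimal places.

24.63

Timeline: | J1 0-3 | J2 3-9 | J3 9-14 | J4 14-21 | J5 21-22 | J6 22-34 | J7 34-45 | J8 45-49 |
Completion: J1=3  J2=9  J3=14  J4=21  J5=22  J6=34  J7=45  J8=49
Turnaround (C−A): J1=3  J2=9  J3=14  J4=21  J5=22  J6=34  J7=45  J8=49
Turnaround times: J1=3, J2=9, J3=14, J4=21, J5=22, J6=34, J7=45, J8=49
Average turnaround = (3+9+14+21+22+34+45+49) / 8 = 197/8 = 24.63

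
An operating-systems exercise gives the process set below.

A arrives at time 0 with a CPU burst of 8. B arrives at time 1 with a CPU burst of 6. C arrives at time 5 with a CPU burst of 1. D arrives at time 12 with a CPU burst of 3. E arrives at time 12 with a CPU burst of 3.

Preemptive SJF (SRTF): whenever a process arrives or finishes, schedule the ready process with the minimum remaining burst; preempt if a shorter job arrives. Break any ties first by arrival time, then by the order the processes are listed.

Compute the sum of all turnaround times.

Timeline: | A 0-1 | B 1-5 | C 5-6 | B 6-8 | A 8-15 | D 15-18 | E 18-21 |
Completion: A=15  B=8  C=6  D=18  E=21
Turnaround (C−A): A=15  B=7  C=1  D=6  E=9
Turnaround = completion − arrival: A=15, B=7, C=1, D=6, E=9
Total turnaround = 15 + 7 + 1 + 6 + 9 = 38

38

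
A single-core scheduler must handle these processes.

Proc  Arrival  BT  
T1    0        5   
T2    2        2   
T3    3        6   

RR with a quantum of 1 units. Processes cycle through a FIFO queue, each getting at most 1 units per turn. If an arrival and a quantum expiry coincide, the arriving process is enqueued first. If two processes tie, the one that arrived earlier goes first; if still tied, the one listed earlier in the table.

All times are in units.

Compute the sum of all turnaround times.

Gantt: | T1 0-2 | T2 2-3 | T1 3-4 | T3 4-5 | T2 5-6 | T1 6-7 | T3 7-8 | T1 8-9 | T3 9-13 |
Completion: T1=9  T2=6  T3=13
Turnaround = completion − arrival: T1=9, T2=4, T3=10
Total turnaround = 9 + 4 + 10 = 23

23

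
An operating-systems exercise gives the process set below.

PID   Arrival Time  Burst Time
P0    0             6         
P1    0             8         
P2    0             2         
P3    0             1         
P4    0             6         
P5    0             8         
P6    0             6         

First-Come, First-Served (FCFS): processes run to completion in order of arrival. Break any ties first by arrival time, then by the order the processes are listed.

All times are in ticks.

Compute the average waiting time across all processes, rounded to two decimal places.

15.29

Schedule: | P0 0-6 | P1 6-14 | P2 14-16 | P3 16-17 | P4 17-23 | P5 23-31 | P6 31-37 |
Completion: P0=6  P1=14  P2=16  P3=17  P4=23  P5=31  P6=37
Turnaround (C−A): P0=6  P1=14  P2=16  P3=17  P4=23  P5=31  P6=37
Waiting times: P0=0, P1=6, P2=14, P3=16, P4=17, P5=23, P6=31
Average waiting = (0+6+14+16+17+23+31) / 7 = 107/7 = 15.29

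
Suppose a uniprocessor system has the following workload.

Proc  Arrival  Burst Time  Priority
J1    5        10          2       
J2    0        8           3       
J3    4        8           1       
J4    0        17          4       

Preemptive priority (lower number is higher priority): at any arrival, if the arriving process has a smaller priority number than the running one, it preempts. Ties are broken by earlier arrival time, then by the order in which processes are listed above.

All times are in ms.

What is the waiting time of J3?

Timeline: | J2 0-4 | J3 4-12 | J1 12-22 | J2 22-26 | J4 26-43 |
Completion: J1=22  J2=26  J3=12  J4=43
Waiting(J3) = turnaround − burst = 8 − 8 = 0

0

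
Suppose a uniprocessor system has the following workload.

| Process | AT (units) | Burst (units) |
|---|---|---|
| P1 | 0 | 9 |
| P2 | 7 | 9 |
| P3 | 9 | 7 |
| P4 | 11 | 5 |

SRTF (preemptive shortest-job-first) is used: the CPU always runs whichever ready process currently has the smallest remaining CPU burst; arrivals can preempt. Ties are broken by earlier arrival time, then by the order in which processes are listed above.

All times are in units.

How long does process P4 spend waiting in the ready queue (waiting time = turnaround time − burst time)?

Gantt: | P1 0-9 | P3 9-16 | P4 16-21 | P2 21-30 |
Completion: P1=9  P2=30  P3=16  P4=21
Waiting(P4) = turnaround − burst = 10 − 5 = 5

5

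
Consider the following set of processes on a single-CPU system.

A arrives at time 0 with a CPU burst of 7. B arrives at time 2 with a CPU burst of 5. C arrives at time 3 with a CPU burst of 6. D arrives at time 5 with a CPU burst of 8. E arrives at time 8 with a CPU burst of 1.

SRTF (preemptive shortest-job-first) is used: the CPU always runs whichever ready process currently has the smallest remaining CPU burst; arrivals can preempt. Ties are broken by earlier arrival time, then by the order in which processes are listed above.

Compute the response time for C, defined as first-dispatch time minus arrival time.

Gantt: | A 0-7 | B 7-8 | E 8-9 | B 9-13 | C 13-19 | D 19-27 |
Completion: A=7  B=13  C=19  D=27  E=9
Response(C) = first start − arrival = 13 − 3 = 10

10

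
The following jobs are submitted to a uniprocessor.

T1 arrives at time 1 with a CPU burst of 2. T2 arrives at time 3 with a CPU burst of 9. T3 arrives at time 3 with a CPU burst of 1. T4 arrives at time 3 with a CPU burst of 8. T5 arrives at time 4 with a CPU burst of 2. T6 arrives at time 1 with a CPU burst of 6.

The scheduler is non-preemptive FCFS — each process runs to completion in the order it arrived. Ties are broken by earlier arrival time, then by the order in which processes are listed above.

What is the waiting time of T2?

Gantt: | idle 0-1 | T1 1-3 | T6 3-9 | T2 9-18 | T3 18-19 | T4 19-27 | T5 27-29 |
Completion: T1=3  T2=18  T3=19  T4=27  T5=29  T6=9
Turnaround (C−A): T1=2  T2=15  T3=16  T4=24  T5=25  T6=8
Waiting(T2) = turnaround − burst = 15 − 9 = 6

6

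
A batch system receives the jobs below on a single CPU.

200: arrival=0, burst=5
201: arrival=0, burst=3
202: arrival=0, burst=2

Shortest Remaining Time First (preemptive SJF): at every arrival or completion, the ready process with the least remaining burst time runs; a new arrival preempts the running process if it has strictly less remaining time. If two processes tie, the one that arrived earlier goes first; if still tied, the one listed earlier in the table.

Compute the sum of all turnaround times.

Schedule: | 202 0-2 | 201 2-5 | 200 5-10 |
Completion: 200=10  201=5  202=2
Turnaround = completion − arrival: 200=10, 201=5, 202=2
Total turnaround = 10 + 5 + 2 = 17

17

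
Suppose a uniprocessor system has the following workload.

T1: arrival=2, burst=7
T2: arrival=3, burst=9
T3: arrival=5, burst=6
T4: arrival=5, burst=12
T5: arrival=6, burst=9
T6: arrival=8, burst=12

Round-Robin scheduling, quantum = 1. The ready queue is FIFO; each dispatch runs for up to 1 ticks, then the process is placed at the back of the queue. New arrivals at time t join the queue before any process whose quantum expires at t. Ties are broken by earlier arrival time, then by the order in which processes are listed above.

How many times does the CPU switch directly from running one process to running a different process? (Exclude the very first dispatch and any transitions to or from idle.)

Gantt: | idle 0-2 | T1 2-3 | T2 3-4 | T1 4-5 | T2 5-6 | T3 6-7 | T4 7-8 | T1 8-9 | T5 9-10 | T2 10-11 | T3 11-12 | T6 12-13 | T4 13-14 | T1 14-15 | T5 15-16 | T2 16-17 | T3 17-18 | T6 18-19 | T4 19-20 | T1 20-21 | T5 21-22 | T2 22-23 | T3 23-24 | T6 24-25 | T4 25-26 | T1 26-27 | T5 27-28 | T2 28-29 | T3 29-30 | T6 30-31 | T4 31-32 | T1 32-33 | T5 33-34 | T2 34-35 | T3 35-36 | T6 36-37 | T4 37-38 | T5 38-39 | T2 39-40 | T6 40-41 | T4 41-42 | T5 42-43 | T2 43-44 | T6 44-45 | T4 45-46 | T5 46-47 | T6 47-48 | T4 48-49 | T5 49-50 | T6 50-51 | T4 51-52 | T6 52-53 | T4 53-54 | T6 54-55 | T4 55-56 | T6 56-57 |
Completion: T1=33  T2=44  T3=36  T4=56  T5=50  T6=57

54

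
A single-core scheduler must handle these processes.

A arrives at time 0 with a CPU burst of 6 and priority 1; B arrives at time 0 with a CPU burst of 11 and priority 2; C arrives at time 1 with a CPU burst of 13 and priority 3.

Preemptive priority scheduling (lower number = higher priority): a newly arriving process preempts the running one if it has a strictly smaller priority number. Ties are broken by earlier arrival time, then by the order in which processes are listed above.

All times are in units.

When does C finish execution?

Gantt: | A 0-6 | B 6-17 | C 17-30 |
Completion: A=6  B=17  C=30

30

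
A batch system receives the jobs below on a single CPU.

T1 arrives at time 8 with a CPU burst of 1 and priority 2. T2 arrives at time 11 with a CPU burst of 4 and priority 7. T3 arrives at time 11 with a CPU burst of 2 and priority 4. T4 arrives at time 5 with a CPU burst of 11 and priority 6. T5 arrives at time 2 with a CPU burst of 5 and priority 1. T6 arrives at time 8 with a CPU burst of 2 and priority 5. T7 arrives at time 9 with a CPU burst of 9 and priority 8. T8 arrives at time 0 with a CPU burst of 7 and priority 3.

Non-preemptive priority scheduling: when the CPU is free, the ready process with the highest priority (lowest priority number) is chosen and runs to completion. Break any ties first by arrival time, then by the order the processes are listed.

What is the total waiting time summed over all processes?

Gantt: | T8 0-7 | T5 7-12 | T1 12-13 | T3 13-15 | T6 15-17 | T4 17-28 | T2 28-32 | T7 32-41 |
Completion: T1=13  T2=32  T3=15  T4=28  T5=12  T6=17  T7=41  T8=7
Waiting = turnaround − burst: T1=4, T2=17, T3=2, T4=12, T5=5, T6=7, T7=23, T8=0
Total waiting = 4 + 17 + 2 + 12 + 5 + 7 + 23 + 0 = 70

70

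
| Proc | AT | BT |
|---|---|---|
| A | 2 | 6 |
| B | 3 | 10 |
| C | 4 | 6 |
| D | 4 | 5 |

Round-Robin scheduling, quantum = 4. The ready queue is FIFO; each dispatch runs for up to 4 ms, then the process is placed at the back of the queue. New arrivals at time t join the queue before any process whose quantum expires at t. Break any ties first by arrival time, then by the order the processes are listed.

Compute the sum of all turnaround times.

89

Schedule: | idle 0-2 | A 2-6 | B 6-10 | C 10-14 | D 14-18 | A 18-20 | B 20-24 | C 24-26 | D 26-27 | B 27-29 |
Completion: A=20  B=29  C=26  D=27
Turnaround (C−A): A=18  B=26  C=22  D=23
Turnaround = completion − arrival: A=18, B=26, C=22, D=23
Total turnaround = 18 + 26 + 22 + 23 = 89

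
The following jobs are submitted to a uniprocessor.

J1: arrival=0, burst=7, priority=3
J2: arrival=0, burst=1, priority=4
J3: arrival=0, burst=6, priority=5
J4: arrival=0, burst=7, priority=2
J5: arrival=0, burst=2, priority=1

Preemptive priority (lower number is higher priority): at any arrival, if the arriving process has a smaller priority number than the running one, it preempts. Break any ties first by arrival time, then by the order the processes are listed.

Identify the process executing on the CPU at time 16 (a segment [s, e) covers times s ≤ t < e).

J2

Gantt: | J5 0-2 | J4 2-9 | J1 9-16 | J2 16-17 | J3 17-23 |
Completion: J1=16  J2=17  J3=23  J4=9  J5=2
Turnaround (C−A): J1=16  J2=17  J3=23  J4=9  J5=2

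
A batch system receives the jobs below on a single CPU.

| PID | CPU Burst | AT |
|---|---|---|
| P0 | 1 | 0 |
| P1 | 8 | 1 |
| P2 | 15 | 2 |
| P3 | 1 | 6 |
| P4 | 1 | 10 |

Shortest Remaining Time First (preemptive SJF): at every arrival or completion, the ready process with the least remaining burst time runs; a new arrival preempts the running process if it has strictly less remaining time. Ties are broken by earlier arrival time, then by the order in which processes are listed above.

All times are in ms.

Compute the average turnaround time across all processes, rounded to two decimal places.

Gantt: | P0 0-1 | P1 1-6 | P3 6-7 | P1 7-10 | P4 10-11 | P2 11-26 |
Completion: P0=1  P1=10  P2=26  P3=7  P4=11
Turnaround (C−A): P0=1  P1=9  P2=24  P3=1  P4=1
Turnaround times: P0=1, P1=9, P2=24, P3=1, P4=1
Average turnaround = (1+9+24+1+1) / 5 = 36/5 = 7.20

7.20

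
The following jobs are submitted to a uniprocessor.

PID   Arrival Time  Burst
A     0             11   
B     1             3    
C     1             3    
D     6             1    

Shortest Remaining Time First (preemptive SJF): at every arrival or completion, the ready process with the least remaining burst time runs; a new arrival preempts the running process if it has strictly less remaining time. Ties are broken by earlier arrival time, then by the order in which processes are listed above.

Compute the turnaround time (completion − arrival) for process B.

Gantt: | A 0-1 | B 1-4 | C 4-7 | D 7-8 | A 8-18 |
Completion: A=18  B=4  C=7  D=8
Turnaround (C−A): A=18  B=3  C=6  D=2
Turnaround(B) = completion − arrival = 4 − 1 = 3

3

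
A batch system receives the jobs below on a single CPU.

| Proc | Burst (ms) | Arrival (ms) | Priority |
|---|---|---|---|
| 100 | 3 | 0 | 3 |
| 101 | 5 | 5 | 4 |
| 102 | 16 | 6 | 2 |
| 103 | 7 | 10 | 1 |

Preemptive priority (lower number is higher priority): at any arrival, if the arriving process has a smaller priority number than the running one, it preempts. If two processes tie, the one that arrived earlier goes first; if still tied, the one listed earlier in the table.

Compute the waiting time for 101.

Timeline: | 100 0-3 | idle 3-5 | 101 5-6 | 102 6-10 | 103 10-17 | 102 17-29 | 101 29-33 |
Completion: 100=3  101=33  102=29  103=17
Turnaround (C−A): 100=3  101=28  102=23  103=7
Waiting(101) = turnaround − burst = 28 − 5 = 23

23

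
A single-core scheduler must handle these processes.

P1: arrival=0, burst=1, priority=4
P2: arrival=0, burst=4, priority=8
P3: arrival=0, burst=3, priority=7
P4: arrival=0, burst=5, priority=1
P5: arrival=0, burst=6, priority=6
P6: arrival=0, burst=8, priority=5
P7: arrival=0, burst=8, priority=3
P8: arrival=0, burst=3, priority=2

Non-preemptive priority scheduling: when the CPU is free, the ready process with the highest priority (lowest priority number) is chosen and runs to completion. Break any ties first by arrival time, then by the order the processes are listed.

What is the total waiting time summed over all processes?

Gantt: | P4 0-5 | P8 5-8 | P7 8-16 | P1 16-17 | P6 17-25 | P5 25-31 | P3 31-34 | P2 34-38 |
Completion: P1=17  P2=38  P3=34  P4=5  P5=31  P6=25  P7=16  P8=8
Waiting = turnaround − burst: P1=16, P2=34, P3=31, P4=0, P5=25, P6=17, P7=8, P8=5
Total waiting = 16 + 34 + 31 + 0 + 25 + 17 + 8 + 5 = 136

136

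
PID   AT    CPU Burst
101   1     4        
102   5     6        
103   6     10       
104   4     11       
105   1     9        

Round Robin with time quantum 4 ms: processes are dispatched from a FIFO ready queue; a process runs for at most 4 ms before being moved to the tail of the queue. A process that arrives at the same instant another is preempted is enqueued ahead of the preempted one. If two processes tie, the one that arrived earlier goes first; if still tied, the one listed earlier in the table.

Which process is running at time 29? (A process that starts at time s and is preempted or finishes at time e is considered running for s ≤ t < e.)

Schedule: | idle 0-1 | 101 1-5 | 105 5-9 | 104 9-13 | 102 13-17 | 103 17-21 | 105 21-25 | 104 25-29 | 102 29-31 | 103 31-35 | 105 35-36 | 104 36-39 | 103 39-41 |
Completion: 101=5  102=31  103=41  104=39  105=36
Turnaround (C−A): 101=4  102=26  103=35  104=35  105=35

102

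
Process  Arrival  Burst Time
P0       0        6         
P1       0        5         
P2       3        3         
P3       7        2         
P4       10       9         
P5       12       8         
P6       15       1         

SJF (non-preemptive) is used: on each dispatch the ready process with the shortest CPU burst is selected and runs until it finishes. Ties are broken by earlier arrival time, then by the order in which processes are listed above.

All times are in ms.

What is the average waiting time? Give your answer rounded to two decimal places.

Schedule: | P1 0-5 | P2 5-8 | P3 8-10 | P0 10-16 | P6 16-17 | P5 17-25 | P4 25-34 |
Completion: P0=16  P1=5  P2=8  P3=10  P4=34  P5=25  P6=17
Waiting times: P0=10, P1=0, P2=2, P3=1, P4=15, P5=5, P6=1
Average waiting = (10+0+2+1+15+5+1) / 7 = 34/7 = 4.86

4.86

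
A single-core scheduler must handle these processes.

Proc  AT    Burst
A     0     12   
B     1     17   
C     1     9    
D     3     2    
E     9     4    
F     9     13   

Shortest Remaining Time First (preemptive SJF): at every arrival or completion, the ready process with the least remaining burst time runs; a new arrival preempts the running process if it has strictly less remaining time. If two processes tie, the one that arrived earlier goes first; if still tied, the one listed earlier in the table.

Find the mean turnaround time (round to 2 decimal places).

22.33

Gantt: | A 0-1 | C 1-3 | D 3-5 | C 5-12 | E 12-16 | A 16-27 | F 27-40 | B 40-57 |
Completion: A=27  B=57  C=12  D=5  E=16  F=40
Turnaround (C−A): A=27  B=56  C=11  D=2  E=7  F=31
Turnaround times: A=27, B=56, C=11, D=2, E=7, F=31
Average turnaround = (27+56+11+2+7+31) / 6 = 134/6 = 22.33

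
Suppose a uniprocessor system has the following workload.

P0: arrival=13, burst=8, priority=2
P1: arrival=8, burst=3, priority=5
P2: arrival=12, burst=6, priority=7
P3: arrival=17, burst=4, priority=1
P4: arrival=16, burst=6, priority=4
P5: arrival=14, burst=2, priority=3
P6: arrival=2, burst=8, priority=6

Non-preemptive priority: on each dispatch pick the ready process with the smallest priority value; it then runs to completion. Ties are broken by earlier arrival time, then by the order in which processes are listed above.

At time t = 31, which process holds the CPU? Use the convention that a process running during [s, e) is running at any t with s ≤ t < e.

P4

Schedule: | idle 0-2 | P6 2-10 | P1 10-13 | P0 13-21 | P3 21-25 | P5 25-27 | P4 27-33 | P2 33-39 |
Completion: P0=21  P1=13  P2=39  P3=25  P4=33  P5=27  P6=10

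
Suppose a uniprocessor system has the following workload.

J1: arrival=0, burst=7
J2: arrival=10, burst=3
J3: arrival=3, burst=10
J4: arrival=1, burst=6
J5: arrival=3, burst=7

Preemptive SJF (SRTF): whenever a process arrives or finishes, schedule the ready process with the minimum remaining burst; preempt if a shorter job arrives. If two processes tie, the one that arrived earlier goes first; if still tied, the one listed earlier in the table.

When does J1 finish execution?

Schedule: | J1 0-7 | J4 7-13 | J2 13-16 | J5 16-23 | J3 23-33 |
Completion: J1=7  J2=16  J3=33  J4=13  J5=23
Turnaround (C−A): J1=7  J2=6  J3=30  J4=12  J5=20

7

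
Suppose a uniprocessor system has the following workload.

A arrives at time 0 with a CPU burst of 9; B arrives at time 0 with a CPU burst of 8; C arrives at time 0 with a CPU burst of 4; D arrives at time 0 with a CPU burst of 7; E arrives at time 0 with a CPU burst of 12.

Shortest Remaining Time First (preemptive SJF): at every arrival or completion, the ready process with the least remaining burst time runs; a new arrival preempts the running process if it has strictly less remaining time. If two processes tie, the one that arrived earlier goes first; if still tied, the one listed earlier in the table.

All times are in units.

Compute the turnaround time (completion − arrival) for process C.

Schedule: | C 0-4 | D 4-11 | B 11-19 | A 19-28 | E 28-40 |
Completion: A=28  B=19  C=4  D=11  E=40
Turnaround (C−A): A=28  B=19  C=4  D=11  E=40
Turnaround(C) = completion − arrival = 4 − 0 = 4

4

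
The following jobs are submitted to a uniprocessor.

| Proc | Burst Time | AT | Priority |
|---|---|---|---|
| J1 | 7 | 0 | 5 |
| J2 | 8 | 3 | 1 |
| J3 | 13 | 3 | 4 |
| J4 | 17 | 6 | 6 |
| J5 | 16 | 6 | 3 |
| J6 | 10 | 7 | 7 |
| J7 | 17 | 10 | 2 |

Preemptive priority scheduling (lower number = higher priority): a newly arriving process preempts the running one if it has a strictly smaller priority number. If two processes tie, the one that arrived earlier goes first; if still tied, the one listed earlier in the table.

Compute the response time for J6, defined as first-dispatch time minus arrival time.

Schedule: | J1 0-3 | J2 3-11 | J7 11-28 | J5 28-44 | J3 44-57 | J1 57-61 | J4 61-78 | J6 78-88 |
Completion: J1=61  J2=11  J3=57  J4=78  J5=44  J6=88  J7=28
Turnaround (C−A): J1=61  J2=8  J3=54  J4=72  J5=38  J6=81  J7=18
Response(J6) = first start − arrival = 78 − 7 = 71

71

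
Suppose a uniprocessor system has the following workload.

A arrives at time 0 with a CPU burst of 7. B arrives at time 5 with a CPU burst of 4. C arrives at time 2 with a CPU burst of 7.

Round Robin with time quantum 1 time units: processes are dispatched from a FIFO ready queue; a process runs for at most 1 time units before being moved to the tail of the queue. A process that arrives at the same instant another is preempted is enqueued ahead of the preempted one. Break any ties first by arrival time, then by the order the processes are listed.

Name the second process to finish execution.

B

Schedule: | A 0-2 | C 2-3 | A 3-4 | C 4-5 | A 5-6 | B 6-7 | C 7-8 | A 8-9 | B 9-10 | C 10-11 | A 11-12 | B 12-13 | C 13-14 | A 14-15 | B 15-16 | C 16-18 |
Completion: A=15  B=16  C=18
Turnaround (C−A): A=15  B=11  C=16
Finish order: A → B → C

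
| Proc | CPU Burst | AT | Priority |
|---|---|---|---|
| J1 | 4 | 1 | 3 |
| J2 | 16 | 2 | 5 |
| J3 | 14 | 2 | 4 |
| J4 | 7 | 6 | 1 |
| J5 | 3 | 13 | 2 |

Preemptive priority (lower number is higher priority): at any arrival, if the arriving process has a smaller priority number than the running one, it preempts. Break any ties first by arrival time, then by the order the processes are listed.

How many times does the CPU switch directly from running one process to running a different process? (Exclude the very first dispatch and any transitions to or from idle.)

Schedule: | idle 0-1 | J1 1-5 | J3 5-6 | J4 6-13 | J5 13-16 | J3 16-29 | J2 29-45 |
Completion: J1=5  J2=45  J3=29  J4=13  J5=16
Turnaround (C−A): J1=4  J2=43  J3=27  J4=7  J5=3

5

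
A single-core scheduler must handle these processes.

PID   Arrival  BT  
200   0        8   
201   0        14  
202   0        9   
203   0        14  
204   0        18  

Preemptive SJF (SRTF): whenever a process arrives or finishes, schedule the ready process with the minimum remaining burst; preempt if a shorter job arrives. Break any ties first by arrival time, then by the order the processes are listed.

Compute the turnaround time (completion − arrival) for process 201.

Timeline: | 200 0-8 | 202 8-17 | 201 17-31 | 203 31-45 | 204 45-63 |
Completion: 200=8  201=31  202=17  203=45  204=63
Turnaround (C−A): 200=8  201=31  202=17  203=45  204=63
Turnaround(201) = completion − arrival = 31 − 0 = 31

31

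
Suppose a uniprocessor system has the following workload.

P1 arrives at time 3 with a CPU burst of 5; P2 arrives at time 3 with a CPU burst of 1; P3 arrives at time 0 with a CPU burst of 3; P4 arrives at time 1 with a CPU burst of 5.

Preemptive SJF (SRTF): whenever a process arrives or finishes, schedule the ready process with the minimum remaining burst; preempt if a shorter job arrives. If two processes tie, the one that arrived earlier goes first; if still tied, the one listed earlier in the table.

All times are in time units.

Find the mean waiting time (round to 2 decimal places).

2.25

Schedule: | P3 0-3 | P2 3-4 | P4 4-9 | P1 9-14 |
Completion: P1=14  P2=4  P3=3  P4=9
Waiting times: P1=6, P2=0, P3=0, P4=3
Average waiting = (6+0+0+3) / 4 = 9/4 = 2.25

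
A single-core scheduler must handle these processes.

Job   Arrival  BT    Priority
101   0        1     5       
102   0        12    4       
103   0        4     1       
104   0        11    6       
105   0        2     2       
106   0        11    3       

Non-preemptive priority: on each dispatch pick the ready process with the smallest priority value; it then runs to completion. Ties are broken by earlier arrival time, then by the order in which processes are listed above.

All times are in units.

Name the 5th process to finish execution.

Timeline: | 103 0-4 | 105 4-6 | 106 6-17 | 102 17-29 | 101 29-30 | 104 30-41 |
Completion: 101=30  102=29  103=4  104=41  105=6  106=17
Finish order: 103 → 105 → 106 → 102 → 101 → 104

101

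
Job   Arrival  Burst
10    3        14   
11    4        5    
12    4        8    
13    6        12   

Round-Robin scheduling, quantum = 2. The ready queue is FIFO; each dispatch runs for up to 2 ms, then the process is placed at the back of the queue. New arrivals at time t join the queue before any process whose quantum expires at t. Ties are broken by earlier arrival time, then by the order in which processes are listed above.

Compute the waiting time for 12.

18

Schedule: | idle 0-3 | 10 3-5 | 11 5-7 | 12 7-9 | 10 9-11 | 13 11-13 | 11 13-15 | 12 15-17 | 10 17-19 | 13 19-21 | 11 21-22 | 12 22-24 | 10 24-26 | 13 26-28 | 12 28-30 | 10 30-32 | 13 32-34 | 10 34-36 | 13 36-38 | 10 38-40 | 13 40-42 |
Completion: 10=40  11=22  12=30  13=42
Waiting(12) = turnaround − burst = 26 − 8 = 18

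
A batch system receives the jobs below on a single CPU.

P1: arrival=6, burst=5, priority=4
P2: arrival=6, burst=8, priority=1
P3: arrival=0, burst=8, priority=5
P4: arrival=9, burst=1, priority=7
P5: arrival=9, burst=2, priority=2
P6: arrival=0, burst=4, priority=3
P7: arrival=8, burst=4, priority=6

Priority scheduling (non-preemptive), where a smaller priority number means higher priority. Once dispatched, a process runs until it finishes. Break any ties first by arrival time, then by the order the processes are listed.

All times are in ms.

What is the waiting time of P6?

0

Schedule: | P6 0-4 | P3 4-12 | P2 12-20 | P5 20-22 | P1 22-27 | P7 27-31 | P4 31-32 |
Completion: P1=27  P2=20  P3=12  P4=32  P5=22  P6=4  P7=31
Turnaround (C−A): P1=21  P2=14  P3=12  P4=23  P5=13  P6=4  P7=23
Waiting(P6) = turnaround − burst = 4 − 4 = 0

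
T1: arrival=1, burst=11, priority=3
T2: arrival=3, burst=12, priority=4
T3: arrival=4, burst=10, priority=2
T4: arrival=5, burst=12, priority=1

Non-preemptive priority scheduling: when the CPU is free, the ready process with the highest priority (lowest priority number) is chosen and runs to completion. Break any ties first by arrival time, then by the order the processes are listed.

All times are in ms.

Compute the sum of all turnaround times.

103

Gantt: | idle 0-1 | T1 1-12 | T4 12-24 | T3 24-34 | T2 34-46 |
Completion: T1=12  T2=46  T3=34  T4=24
Turnaround (C−A): T1=11  T2=43  T3=30  T4=19
Turnaround = completion − arrival: T1=11, T2=43, T3=30, T4=19
Total turnaround = 11 + 43 + 30 + 19 = 103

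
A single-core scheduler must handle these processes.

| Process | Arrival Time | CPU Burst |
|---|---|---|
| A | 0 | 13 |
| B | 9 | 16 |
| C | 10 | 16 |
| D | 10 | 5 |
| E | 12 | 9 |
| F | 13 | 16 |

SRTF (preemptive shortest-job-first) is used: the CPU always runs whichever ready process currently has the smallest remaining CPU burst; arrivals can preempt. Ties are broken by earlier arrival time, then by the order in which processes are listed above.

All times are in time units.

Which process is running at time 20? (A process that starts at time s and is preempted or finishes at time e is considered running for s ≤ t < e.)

E

Gantt: | A 0-13 | D 13-18 | E 18-27 | B 27-43 | C 43-59 | F 59-75 |
Completion: A=13  B=43  C=59  D=18  E=27  F=75
Turnaround (C−A): A=13  B=34  C=49  D=8  E=15  F=62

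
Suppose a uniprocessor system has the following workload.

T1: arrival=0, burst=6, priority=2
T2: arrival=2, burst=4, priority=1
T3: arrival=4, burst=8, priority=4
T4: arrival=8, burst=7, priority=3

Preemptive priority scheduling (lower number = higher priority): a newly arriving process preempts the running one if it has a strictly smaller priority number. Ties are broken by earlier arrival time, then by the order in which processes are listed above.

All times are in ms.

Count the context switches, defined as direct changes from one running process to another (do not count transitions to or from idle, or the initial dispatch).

4

Schedule: | T1 0-2 | T2 2-6 | T1 6-10 | T4 10-17 | T3 17-25 |
Completion: T1=10  T2=6  T3=25  T4=17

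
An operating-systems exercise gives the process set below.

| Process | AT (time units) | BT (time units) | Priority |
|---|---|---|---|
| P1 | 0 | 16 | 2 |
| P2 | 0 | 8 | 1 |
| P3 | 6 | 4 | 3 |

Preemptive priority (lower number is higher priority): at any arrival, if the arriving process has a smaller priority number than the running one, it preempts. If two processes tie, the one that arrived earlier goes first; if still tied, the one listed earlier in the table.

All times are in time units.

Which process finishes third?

P3

Gantt: | P2 0-8 | P1 8-24 | P3 24-28 |
Completion: P1=24  P2=8  P3=28
Turnaround (C−A): P1=24  P2=8  P3=22
Finish order: P2 → P1 → P3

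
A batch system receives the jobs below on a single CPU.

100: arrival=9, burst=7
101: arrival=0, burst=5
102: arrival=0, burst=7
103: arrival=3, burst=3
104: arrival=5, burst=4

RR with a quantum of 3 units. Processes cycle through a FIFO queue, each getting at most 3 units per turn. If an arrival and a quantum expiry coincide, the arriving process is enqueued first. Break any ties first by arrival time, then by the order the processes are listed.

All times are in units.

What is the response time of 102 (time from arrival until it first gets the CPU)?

3

Timeline: | 101 0-3 | 102 3-6 | 103 6-9 | 101 9-11 | 104 11-14 | 102 14-17 | 100 17-20 | 104 20-21 | 102 21-22 | 100 22-26 |
Completion: 100=26  101=11  102=22  103=9  104=21
Turnaround (C−A): 100=17  101=11  102=22  103=6  104=16
Response(102) = first start − arrival = 3 − 0 = 3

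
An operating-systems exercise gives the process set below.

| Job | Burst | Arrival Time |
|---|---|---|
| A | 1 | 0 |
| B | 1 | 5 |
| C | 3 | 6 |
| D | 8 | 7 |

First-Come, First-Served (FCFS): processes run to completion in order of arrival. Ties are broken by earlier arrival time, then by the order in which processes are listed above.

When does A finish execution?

1

Gantt: | A 0-1 | idle 1-5 | B 5-6 | C 6-9 | D 9-17 |
Completion: A=1  B=6  C=9  D=17
Turnaround (C−A): A=1  B=1  C=3  D=10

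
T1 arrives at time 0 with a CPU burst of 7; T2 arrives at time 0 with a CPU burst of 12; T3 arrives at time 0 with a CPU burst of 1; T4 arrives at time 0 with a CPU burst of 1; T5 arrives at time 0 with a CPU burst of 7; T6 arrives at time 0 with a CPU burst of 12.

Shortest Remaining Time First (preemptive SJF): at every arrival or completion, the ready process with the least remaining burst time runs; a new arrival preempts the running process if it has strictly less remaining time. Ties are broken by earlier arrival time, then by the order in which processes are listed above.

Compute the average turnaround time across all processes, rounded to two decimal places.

16.00

Timeline: | T3 0-1 | T4 1-2 | T1 2-9 | T5 9-16 | T2 16-28 | T6 28-40 |
Completion: T1=9  T2=28  T3=1  T4=2  T5=16  T6=40
Turnaround (C−A): T1=9  T2=28  T3=1  T4=2  T5=16  T6=40
Turnaround times: T1=9, T2=28, T3=1, T4=2, T5=16, T6=40
Average turnaround = (9+28+1+2+16+40) / 6 = 96/6 = 16.00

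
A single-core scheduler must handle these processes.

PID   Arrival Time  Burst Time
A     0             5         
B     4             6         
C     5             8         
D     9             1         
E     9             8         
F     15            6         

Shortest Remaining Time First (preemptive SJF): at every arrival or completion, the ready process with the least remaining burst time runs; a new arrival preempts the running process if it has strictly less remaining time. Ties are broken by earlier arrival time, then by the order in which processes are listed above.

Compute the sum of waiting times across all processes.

31

Timeline: | A 0-5 | B 5-9 | D 9-10 | B 10-12 | C 12-20 | F 20-26 | E 26-34 |
Completion: A=5  B=12  C=20  D=10  E=34  F=26
Turnaround (C−A): A=5  B=8  C=15  D=1  E=25  F=11
Waiting = turnaround − burst: A=0, B=2, C=7, D=0, E=17, F=5
Total waiting = 0 + 2 + 7 + 0 + 17 + 5 = 31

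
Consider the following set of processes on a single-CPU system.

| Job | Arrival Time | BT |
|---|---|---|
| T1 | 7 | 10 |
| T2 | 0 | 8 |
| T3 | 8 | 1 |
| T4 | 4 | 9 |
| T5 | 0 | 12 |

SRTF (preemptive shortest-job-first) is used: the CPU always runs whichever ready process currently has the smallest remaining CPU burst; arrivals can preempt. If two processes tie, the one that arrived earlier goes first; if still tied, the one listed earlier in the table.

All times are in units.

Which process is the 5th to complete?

Schedule: | T2 0-8 | T3 8-9 | T4 9-18 | T1 18-28 | T5 28-40 |
Completion: T1=28  T2=8  T3=9  T4=18  T5=40
Finish order: T2 → T3 → T4 → T1 → T5

T5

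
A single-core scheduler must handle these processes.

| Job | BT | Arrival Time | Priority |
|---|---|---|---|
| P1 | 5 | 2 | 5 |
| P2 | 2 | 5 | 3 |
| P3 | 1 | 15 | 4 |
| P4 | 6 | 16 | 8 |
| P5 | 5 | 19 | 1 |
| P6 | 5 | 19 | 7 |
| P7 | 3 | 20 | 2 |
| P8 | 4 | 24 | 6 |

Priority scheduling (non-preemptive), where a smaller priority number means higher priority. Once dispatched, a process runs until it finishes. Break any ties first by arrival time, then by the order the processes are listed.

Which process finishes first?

P1

Timeline: | idle 0-2 | P1 2-7 | P2 7-9 | idle 9-15 | P3 15-16 | P4 16-22 | P5 22-27 | P7 27-30 | P8 30-34 | P6 34-39 |
Completion: P1=7  P2=9  P3=16  P4=22  P5=27  P6=39  P7=30  P8=34
Finish order: P1 → P2 → P3 → P4 → P5 → P7 → P8 → P6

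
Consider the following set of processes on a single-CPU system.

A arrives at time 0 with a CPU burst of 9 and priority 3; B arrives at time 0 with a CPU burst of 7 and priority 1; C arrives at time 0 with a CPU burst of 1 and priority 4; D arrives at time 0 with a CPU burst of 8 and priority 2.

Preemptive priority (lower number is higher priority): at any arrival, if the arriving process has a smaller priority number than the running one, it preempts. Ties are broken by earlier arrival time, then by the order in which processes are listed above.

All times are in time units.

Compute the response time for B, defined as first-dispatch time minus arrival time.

Schedule: | B 0-7 | D 7-15 | A 15-24 | C 24-25 |
Completion: A=24  B=7  C=25  D=15
Turnaround (C−A): A=24  B=7  C=25  D=15
Response(B) = first start − arrival = 0 − 0 = 0

0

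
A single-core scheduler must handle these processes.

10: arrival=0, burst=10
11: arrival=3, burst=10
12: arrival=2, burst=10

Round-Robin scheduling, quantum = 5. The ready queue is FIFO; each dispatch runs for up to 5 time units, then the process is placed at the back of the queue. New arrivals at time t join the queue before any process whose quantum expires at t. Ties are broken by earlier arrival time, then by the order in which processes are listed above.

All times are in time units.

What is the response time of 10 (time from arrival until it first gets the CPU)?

Schedule: | 10 0-5 | 12 5-10 | 11 10-15 | 10 15-20 | 12 20-25 | 11 25-30 |
Completion: 10=20  11=30  12=25
Turnaround (C−A): 10=20  11=27  12=23
Response(10) = first start − arrival = 0 − 0 = 0

0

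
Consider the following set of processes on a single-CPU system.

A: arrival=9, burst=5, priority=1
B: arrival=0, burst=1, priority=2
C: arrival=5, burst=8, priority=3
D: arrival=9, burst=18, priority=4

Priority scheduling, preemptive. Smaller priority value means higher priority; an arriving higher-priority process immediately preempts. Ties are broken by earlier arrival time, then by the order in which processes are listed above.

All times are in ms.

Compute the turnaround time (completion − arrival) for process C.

13

Timeline: | B 0-1 | idle 1-5 | C 5-9 | A 9-14 | C 14-18 | D 18-36 |
Completion: A=14  B=1  C=18  D=36
Turnaround (C−A): A=5  B=1  C=13  D=27
Turnaround(C) = completion − arrival = 18 − 5 = 13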